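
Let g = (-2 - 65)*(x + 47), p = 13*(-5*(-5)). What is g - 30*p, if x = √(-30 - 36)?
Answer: -12899 - 67*I*√66 ≈ -12899.0 - 544.31*I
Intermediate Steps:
x = I*√66 (x = √(-66) = I*√66 ≈ 8.124*I)
p = 325 (p = 13*25 = 325)
g = -3149 - 67*I*√66 (g = (-2 - 65)*(I*√66 + 47) = -67*(47 + I*√66) = -3149 - 67*I*√66 ≈ -3149.0 - 544.31*I)
g - 30*p = (-3149 - 67*I*√66) - 30*325 = (-3149 - 67*I*√66) - 9750 = -12899 - 67*I*√66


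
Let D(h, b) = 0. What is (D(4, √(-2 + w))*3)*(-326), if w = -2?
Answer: 0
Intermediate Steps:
(D(4, √(-2 + w))*3)*(-326) = (0*3)*(-326) = 0*(-326) = 0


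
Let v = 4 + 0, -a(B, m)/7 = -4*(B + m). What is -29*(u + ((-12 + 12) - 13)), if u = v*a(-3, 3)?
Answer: 377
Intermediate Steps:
a(B, m) = 28*B + 28*m (a(B, m) = -(-28)*(B + m) = -7*(-4*B - 4*m) = 28*B + 28*m)
v = 4
u = 0 (u = 4*(28*(-3) + 28*3) = 4*(-84 + 84) = 4*0 = 0)
-29*(u + ((-12 + 12) - 13)) = -29*(0 + ((-12 + 12) - 13)) = -29*(0 + (0 - 13)) = -29*(0 - 13) = -29*(-13) = 377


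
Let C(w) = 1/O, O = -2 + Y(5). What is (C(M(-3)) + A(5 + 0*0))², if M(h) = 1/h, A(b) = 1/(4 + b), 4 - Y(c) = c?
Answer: 4/81 ≈ 0.049383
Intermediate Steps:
Y(c) = 4 - c
O = -3 (O = -2 + (4 - 1*5) = -2 + (4 - 5) = -2 - 1 = -3)
C(w) = -⅓ (C(w) = 1/(-3) = -⅓)
(C(M(-3)) + A(5 + 0*0))² = (-⅓ + 1/(4 + (5 + 0*0)))² = (-⅓ + 1/(4 + (5 + 0)))² = (-⅓ + 1/(4 + 5))² = (-⅓ + 1/9)² = (-⅓ + ⅑)² = (-2/9)² = 4/81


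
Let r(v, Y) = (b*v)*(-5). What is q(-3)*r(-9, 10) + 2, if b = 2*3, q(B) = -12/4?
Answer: -808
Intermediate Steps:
q(B) = -3 (q(B) = -12*¼ = -3)
b = 6
r(v, Y) = -30*v (r(v, Y) = (6*v)*(-5) = -30*v)
q(-3)*r(-9, 10) + 2 = -(-90)*(-9) + 2 = -3*270 + 2 = -810 + 2 = -808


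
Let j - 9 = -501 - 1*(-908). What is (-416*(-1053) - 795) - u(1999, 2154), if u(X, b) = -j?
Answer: 437669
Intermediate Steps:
j = 416 (j = 9 + (-501 - 1*(-908)) = 9 + (-501 + 908) = 9 + 407 = 416)
u(X, b) = -416 (u(X, b) = -1*416 = -416)
(-416*(-1053) - 795) - u(1999, 2154) = (-416*(-1053) - 795) - 1*(-416) = (438048 - 795) + 416 = 437253 + 416 = 437669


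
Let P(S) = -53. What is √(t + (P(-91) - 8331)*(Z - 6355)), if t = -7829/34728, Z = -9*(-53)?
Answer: 13*√87921218655006/17364 ≈ 7020.1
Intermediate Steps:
Z = 477
t = -7829/34728 (t = -7829*1/34728 = -7829/34728 ≈ -0.22544)
√(t + (P(-91) - 8331)*(Z - 6355)) = √(-7829/34728 + (-53 - 8331)*(477 - 6355)) = √(-7829/34728 - 8384*(-5878)) = √(-7829/34728 + 49281152) = √(1711435838827/34728) = 13*√87921218655006/17364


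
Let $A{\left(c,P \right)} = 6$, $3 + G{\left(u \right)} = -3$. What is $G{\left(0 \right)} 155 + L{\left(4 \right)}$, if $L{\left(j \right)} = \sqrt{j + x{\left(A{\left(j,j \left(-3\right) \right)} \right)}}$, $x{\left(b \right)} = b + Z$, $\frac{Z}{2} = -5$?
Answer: $-930$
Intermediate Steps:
$G{\left(u \right)} = -6$ ($G{\left(u \right)} = -3 - 3 = -6$)
$Z = -10$ ($Z = 2 \left(-5\right) = -10$)
$x{\left(b \right)} = -10 + b$ ($x{\left(b \right)} = b - 10 = -10 + b$)
$L{\left(j \right)} = \sqrt{-4 + j}$ ($L{\left(j \right)} = \sqrt{j + \left(-10 + 6\right)} = \sqrt{j - 4} = \sqrt{-4 + j}$)
$G{\left(0 \right)} 155 + L{\left(4 \right)} = \left(-6\right) 155 + \sqrt{-4 + 4} = -930 + \sqrt{0} = -930 + 0 = -930$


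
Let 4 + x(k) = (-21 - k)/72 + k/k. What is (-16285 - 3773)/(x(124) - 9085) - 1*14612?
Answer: -9561832196/654481 ≈ -14610.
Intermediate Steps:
x(k) = -79/24 - k/72 (x(k) = -4 + ((-21 - k)/72 + k/k) = -4 + ((-21 - k)*(1/72) + 1) = -4 + ((-7/24 - k/72) + 1) = -4 + (17/24 - k/72) = -79/24 - k/72)
(-16285 - 3773)/(x(124) - 9085) - 1*14612 = (-16285 - 3773)/((-79/24 - 1/72*124) - 9085) - 1*14612 = -20058/((-79/24 - 31/18) - 9085) - 14612 = -20058/(-361/72 - 9085) - 14612 = -20058/(-654481/72) - 14612 = -20058*(-72/654481) - 14612 = 1444176/654481 - 14612 = -9561832196/654481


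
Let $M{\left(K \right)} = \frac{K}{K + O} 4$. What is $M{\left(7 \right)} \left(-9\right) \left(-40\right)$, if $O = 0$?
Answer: $1440$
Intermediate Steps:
$M{\left(K \right)} = 4$ ($M{\left(K \right)} = \frac{K}{K + 0} \cdot 4 = \frac{K}{K} 4 = 1 \cdot 4 = 4$)
$M{\left(7 \right)} \left(-9\right) \left(-40\right) = 4 \left(-9\right) \left(-40\right) = \left(-36\right) \left(-40\right) = 1440$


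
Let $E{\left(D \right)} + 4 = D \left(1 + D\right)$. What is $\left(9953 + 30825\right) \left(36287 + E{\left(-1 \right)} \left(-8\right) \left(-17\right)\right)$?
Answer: $1457528054$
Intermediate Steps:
$E{\left(D \right)} = -4 + D \left(1 + D\right)$
$\left(9953 + 30825\right) \left(36287 + E{\left(-1 \right)} \left(-8\right) \left(-17\right)\right) = \left(9953 + 30825\right) \left(36287 + \left(-4 - 1 + \left(-1\right)^{2}\right) \left(-8\right) \left(-17\right)\right) = 40778 \left(36287 + \left(-4 - 1 + 1\right) \left(-8\right) \left(-17\right)\right) = 40778 \left(36287 + \left(-4\right) \left(-8\right) \left(-17\right)\right) = 40778 \left(36287 + 32 \left(-17\right)\right) = 40778 \left(36287 - 544\right) = 40778 \cdot 35743 = 1457528054$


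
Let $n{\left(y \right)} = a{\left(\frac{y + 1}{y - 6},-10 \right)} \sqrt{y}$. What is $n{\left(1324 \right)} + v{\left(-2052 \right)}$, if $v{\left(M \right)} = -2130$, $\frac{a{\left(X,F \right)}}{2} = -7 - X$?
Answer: $-2130 - \frac{21102 \sqrt{331}}{659} \approx -2712.6$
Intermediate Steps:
$a{\left(X,F \right)} = -14 - 2 X$ ($a{\left(X,F \right)} = 2 \left(-7 - X\right) = -14 - 2 X$)
$n{\left(y \right)} = \sqrt{y} \left(-14 - \frac{2 \left(1 + y\right)}{-6 + y}\right)$ ($n{\left(y \right)} = \left(-14 - 2 \frac{y + 1}{y - 6}\right) \sqrt{y} = \left(-14 - 2 \frac{1 + y}{-6 + y}\right) \sqrt{y} = \left(-14 - \frac{2 \left(1 + y\right)}{-6 + y}\right) \sqrt{y} = \sqrt{y} \left(-14 - \frac{2 \left(1 + y\right)}{-6 + y}\right)$)
$n{\left(1324 \right)} + v{\left(-2052 \right)} = \frac{\sqrt{1324} \left(82 - 21184\right)}{-6 + 1324} - 2130 = \frac{2 \sqrt{331} \left(82 - 21184\right)}{1318} - 2130 = 2 \sqrt{331} \cdot \frac{1}{1318} \left(-21102\right) - 2130 = - \frac{21102 \sqrt{331}}{659} - 2130 = -2130 - \frac{21102 \sqrt{331}}{659}$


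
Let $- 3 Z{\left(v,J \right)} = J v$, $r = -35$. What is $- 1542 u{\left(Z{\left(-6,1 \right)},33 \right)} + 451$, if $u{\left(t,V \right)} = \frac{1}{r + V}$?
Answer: $1222$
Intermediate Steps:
$Z{\left(v,J \right)} = - \frac{J v}{3}$
$u{\left(t,V \right)} = \frac{1}{-35 + V}$
$- 1542 u{\left(Z{\left(-6,1 \right)},33 \right)} + 451 = - \frac{1542}{-35 + 33} + 451 = - \frac{1542}{-2} + 451 = \left(-1542\right) \left(- \frac{1}{2}\right) + 451 = 771 + 451 = 1222$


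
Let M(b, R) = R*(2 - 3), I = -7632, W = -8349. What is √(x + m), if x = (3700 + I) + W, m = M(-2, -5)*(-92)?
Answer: I*√12741 ≈ 112.88*I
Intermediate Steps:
M(b, R) = -R (M(b, R) = R*(-1) = -R)
m = -460 (m = -1*(-5)*(-92) = 5*(-92) = -460)
x = -12281 (x = (3700 - 7632) - 8349 = -3932 - 8349 = -12281)
√(x + m) = √(-12281 - 460) = √(-12741) = I*√12741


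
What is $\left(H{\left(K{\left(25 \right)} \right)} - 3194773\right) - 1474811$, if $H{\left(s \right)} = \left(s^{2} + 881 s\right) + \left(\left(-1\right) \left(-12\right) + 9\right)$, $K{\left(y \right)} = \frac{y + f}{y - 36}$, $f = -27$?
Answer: $- \frac{564997737}{121} \approx -4.6694 \cdot 10^{6}$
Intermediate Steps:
$K{\left(y \right)} = \frac{-27 + y}{-36 + y}$ ($K{\left(y \right)} = \frac{y - 27}{y - 36} = \frac{-27 + y}{-36 + y}$)
$H{\left(s \right)} = 21 + s^{2} + 881 s$ ($H{\left(s \right)} = \left(s^{2} + 881 s\right) + \left(12 + 9\right) = \left(s^{2} + 881 s\right) + 21 = 21 + s^{2} + 881 s$)
$\left(H{\left(K{\left(25 \right)} \right)} - 3194773\right) - 1474811 = \left(\left(21 + \left(\frac{-27 + 25}{-36 + 25}\right)^{2} + 881 \frac{-27 + 25}{-36 + 25}\right) - 3194773\right) - 1474811 = \left(\left(21 + \left(\frac{1}{-11} \left(-2\right)\right)^{2} + 881 \frac{1}{-11} \left(-2\right)\right) - 3194773\right) - 1474811 = \left(\left(21 + \left(\left(- \frac{1}{11}\right) \left(-2\right)\right)^{2} + 881 \left(\left(- \frac{1}{11}\right) \left(-2\right)\right)\right) - 3194773\right) - 1474811 = \left(\left(21 + \left(\frac{2}{11}\right)^{2} + 881 \cdot \frac{2}{11}\right) - 3194773\right) - 1474811 = \left(\left(21 + \frac{4}{121} + \frac{1762}{11}\right) - 3194773\right) - 1474811 = \left(\frac{21927}{121} - 3194773\right) - 1474811 = - \frac{386545606}{121} - 1474811 = - \frac{564997737}{121}$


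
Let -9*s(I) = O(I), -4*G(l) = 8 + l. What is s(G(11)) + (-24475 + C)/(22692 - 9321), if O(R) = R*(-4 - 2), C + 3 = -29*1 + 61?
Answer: -44525/8914 ≈ -4.9949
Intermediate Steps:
C = 29 (C = -3 + (-29*1 + 61) = -3 + (-29 + 61) = -3 + 32 = 29)
O(R) = -6*R (O(R) = R*(-6) = -6*R)
G(l) = -2 - l/4 (G(l) = -(8 + l)/4 = -2 - l/4)
s(I) = 2*I/3 (s(I) = -(-2)*I/3 = 2*I/3)
s(G(11)) + (-24475 + C)/(22692 - 9321) = 2*(-2 - ¼*11)/3 + (-24475 + 29)/(22692 - 9321) = 2*(-2 - 11/4)/3 - 24446/13371 = (⅔)*(-19/4) - 24446*1/13371 = -19/6 - 24446/13371 = -44525/8914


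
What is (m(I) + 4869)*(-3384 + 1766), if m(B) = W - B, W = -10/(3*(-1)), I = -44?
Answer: -23863882/3 ≈ -7.9546e+6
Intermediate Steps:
W = 10/3 (W = -10/(-3) = -10*(-1/3) = 10/3 ≈ 3.3333)
m(B) = 10/3 - B
(m(I) + 4869)*(-3384 + 1766) = ((10/3 - 1*(-44)) + 4869)*(-3384 + 1766) = ((10/3 + 44) + 4869)*(-1618) = (142/3 + 4869)*(-1618) = (14749/3)*(-1618) = -23863882/3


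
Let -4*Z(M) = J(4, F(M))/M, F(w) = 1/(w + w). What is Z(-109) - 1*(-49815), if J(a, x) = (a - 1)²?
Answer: 21719349/436 ≈ 49815.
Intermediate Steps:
F(w) = 1/(2*w)
J(a, x) = (-1 + a)²
Z(M) = -9/(4*M) (Z(M) = -(-1 + 4)²/(4*M) = -3²/(4*M) = -9/(4*M))
Z(-109) - 1*(-49815) = -9/4/(-109) - 1*(-49815) = -9/4*(-1/109) + 49815 = 9/436 + 49815 = 21719349/436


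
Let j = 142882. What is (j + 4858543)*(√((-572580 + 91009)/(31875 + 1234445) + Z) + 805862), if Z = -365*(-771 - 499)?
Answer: 4030458353350 + 90935*√46458285512283205/5756 ≈ 4.0339e+12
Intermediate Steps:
Z = 463550 (Z = -365*(-1270) = 463550)
(j + 4858543)*(√((-572580 + 91009)/(31875 + 1234445) + Z) + 805862) = (142882 + 4858543)*(√((-572580 + 91009)/(31875 + 1234445) + 463550) + 805862) = 5001425*(√(-481571/1266320 + 463550) + 805862) = 5001425*(√(587002154429/1266320) + 805862) = 5001425*(√46458285512283205/316580 + 805862) = 5001425*(805862 + √46458285512283205/316580) = 4030458353350 + 90935*√46458285512283205/5756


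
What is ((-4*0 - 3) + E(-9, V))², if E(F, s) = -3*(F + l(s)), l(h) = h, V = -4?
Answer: 1296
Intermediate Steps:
E(F, s) = -3*F - 3*s (E(F, s) = -3*(F + s) = -3*F - 3*s)
((-4*0 - 3) + E(-9, V))² = ((-4*0 - 3) + (-3*(-9) - 3*(-4)))² = ((0 - 3) + (27 + 12))² = (-3 + 39)² = 36² = 1296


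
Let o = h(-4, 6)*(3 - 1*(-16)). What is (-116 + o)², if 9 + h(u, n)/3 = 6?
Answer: 82369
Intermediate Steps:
h(u, n) = -9 (h(u, n) = -27 + 3*6 = -27 + 18 = -9)
o = -171 (o = -9*(3 - 1*(-16)) = -9*(3 + 16) = -9*19 = -171)
(-116 + o)² = (-116 - 171)² = (-287)² = 82369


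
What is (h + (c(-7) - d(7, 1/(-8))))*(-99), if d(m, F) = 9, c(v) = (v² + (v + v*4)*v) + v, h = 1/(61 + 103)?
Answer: -4513707/164 ≈ -27523.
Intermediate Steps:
h = 1/164 ≈ 0.0060976
c(v) = v + 6*v² (c(v) = (v² + (v + 4*v)*v) + v = (v² + (5*v)*v) + v = (v² + 5*v²) + v = 6*v² + v = v + 6*v²)
(h + (c(-7) - d(7, 1/(-8))))*(-99) = (1/164 + (-7*(1 + 6*(-7)) - 1*9))*(-99) = (1/164 + (-7*(1 - 42) - 9))*(-99) = (1/164 + (-7*(-41) - 9))*(-99) = (1/164 + (287 - 9))*(-99) = (1/164 + 278)*(-99) = (45593/164)*(-99) = -4513707/164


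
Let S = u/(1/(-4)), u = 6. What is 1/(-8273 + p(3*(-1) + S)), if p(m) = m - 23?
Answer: -1/8323 ≈ -0.00012015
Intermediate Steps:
S = -24 (S = 6/(1/(-4)) = 6/(-¼) = 6*(-4) = -24)
p(m) = -23 + m
1/(-8273 + p(3*(-1) + S)) = 1/(-8273 + (-23 + (3*(-1) - 24))) = 1/(-8273 + (-23 + (-3 - 24))) = 1/(-8273 + (-23 - 27)) = 1/(-8273 - 50) = 1/(-8323) = -1/8323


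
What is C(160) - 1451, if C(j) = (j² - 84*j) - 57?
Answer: 10652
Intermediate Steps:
C(j) = -57 + j² - 84*j
C(160) - 1451 = (-57 + 160² - 84*160) - 1451 = (-57 + 25600 - 13440) - 1451 = 12103 - 1451 = 10652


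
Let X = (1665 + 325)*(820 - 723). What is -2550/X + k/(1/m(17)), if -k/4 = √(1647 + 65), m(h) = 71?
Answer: -255/19303 - 1136*√107 ≈ -11751.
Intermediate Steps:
k = -16*√107 (k = -4*√(1647 + 65) = -16*√107 ≈ -165.51)
X = 193030 (X = 1990*97 = 193030)
-2550/X + k/(1/m(17)) = -2550/193030 + (-16*√107)/(1/71) = -2550*1/193030 + (-16*√107)/(1/71) = -255/19303 - 16*√107*71 = -255/19303 - 1136*√107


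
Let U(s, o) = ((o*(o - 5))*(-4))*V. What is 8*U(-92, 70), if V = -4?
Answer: 582400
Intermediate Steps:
U(s, o) = 16*o*(-5 + o) (U(s, o) = ((o*(o - 5))*(-4))*(-4) = ((o*(-5 + o))*(-4))*(-4) = -4*o*(-5 + o)*(-4) = 16*o*(-5 + o))
8*U(-92, 70) = 8*(16*70*(-5 + 70)) = 8*(16*70*65) = 8*72800 = 582400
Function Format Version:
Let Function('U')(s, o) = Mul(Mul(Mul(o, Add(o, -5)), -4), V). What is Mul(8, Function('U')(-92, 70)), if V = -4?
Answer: 582400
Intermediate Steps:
Function('U')(s, o) = Mul(16, o, Add(-5, o)) (Function('U')(s, o) = Mul(Mul(Mul(o, Add(o, -5)), -4), -4) = Mul(Mul(Mul(o, Add(-5, o)), -4), -4) = Mul(Mul(-4, o, Add(-5, o)), -4) = Mul(16, o, Add(-5, o)))
Mul(8, Function('U')(-92, 70)) = Mul(8, Mul(16, 70, Add(-5, 70))) = Mul(8, Mul(16, 70, 65)) = Mul(8, 72800) = 582400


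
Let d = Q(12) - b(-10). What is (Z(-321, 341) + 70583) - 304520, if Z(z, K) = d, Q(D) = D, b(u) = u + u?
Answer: -233905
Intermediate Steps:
b(u) = 2*u
d = 32 (d = 12 - 2*(-10) = 12 - 1*(-20) = 12 + 20 = 32)
Z(z, K) = 32
(Z(-321, 341) + 70583) - 304520 = (32 + 70583) - 304520 = 70615 - 304520 = -233905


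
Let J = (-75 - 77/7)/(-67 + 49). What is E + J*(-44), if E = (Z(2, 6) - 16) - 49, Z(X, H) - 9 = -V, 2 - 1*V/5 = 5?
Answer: -2261/9 ≈ -251.22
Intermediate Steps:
V = -15 (V = 10 - 5*5 = 10 - 25 = -15)
Z(X, H) = 24 (Z(X, H) = 9 - 1*(-15) = 9 + 15 = 24)
E = -41 (E = (24 - 16) - 49 = 8 - 49 = -41)
J = 43/9 (J = (-75 - 77*⅐)/(-18) = (-75 - 11)*(-1/18) = -86*(-1/18) = 43/9 ≈ 4.7778)
E + J*(-44) = -41 + (43/9)*(-44) = -41 - 1892/9 = -2261/9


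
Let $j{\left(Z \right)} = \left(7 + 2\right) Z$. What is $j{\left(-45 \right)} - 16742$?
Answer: $-17147$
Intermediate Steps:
$j{\left(Z \right)} = 9 Z$
$j{\left(-45 \right)} - 16742 = 9 \left(-45\right) - 16742 = -405 - 16742 = -17147$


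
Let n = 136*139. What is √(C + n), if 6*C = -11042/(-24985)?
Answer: √106207850107155/74955 ≈ 137.49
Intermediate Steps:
n = 18904
C = 5521/74955 (C = (-11042/(-24985))/6 = (-11042*(-1/24985))/6 = (⅙)*(11042/24985) = 5521/74955 ≈ 0.073658)
√(C + n) = √(5521/74955 + 18904) = √(1416954841/74955) = √106207850107155/74955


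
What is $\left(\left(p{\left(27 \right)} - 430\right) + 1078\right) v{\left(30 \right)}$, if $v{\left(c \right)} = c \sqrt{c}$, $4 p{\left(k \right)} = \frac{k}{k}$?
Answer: $\frac{38895 \sqrt{30}}{2} \approx 1.0652 \cdot 10^{5}$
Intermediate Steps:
$p{\left(k \right)} = \frac{1}{4}$ ($p{\left(k \right)} = \frac{k \frac{1}{k}}{4} = \frac{1}{4} \cdot 1 = \frac{1}{4}$)
$v{\left(c \right)} = c^{\frac{3}{2}}$
$\left(\left(p{\left(27 \right)} - 430\right) + 1078\right) v{\left(30 \right)} = \left(\left(\frac{1}{4} - 430\right) + 1078\right) 30^{\frac{3}{2}} = \left(\left(\frac{1}{4} - 430\right) + 1078\right) 30 \sqrt{30} = \left(- \frac{1719}{4} + 1078\right) 30 \sqrt{30} = \frac{2593 \cdot 30 \sqrt{30}}{4} = \frac{38895 \sqrt{30}}{2}$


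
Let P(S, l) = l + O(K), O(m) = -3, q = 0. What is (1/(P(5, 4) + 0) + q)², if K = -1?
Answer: 1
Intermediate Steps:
P(S, l) = -3 + l (P(S, l) = l - 3 = -3 + l)
(1/(P(5, 4) + 0) + q)² = (1/((-3 + 4) + 0) + 0)² = (1/(1 + 0) + 0)² = (1/1 + 0)² = (1 + 0)² = 1² = 1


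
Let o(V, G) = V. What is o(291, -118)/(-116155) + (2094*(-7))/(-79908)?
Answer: 279891127/1546952290 ≈ 0.18093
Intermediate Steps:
o(291, -118)/(-116155) + (2094*(-7))/(-79908) = 291/(-116155) + (2094*(-7))/(-79908) = 291*(-1/116155) - 14658*(-1/79908) = -291/116155 + 2443/13318 = 279891127/1546952290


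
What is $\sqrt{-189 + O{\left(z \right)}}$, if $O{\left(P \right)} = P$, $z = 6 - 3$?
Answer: $i \sqrt{186} \approx 13.638 i$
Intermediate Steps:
$z = 3$ ($z = 6 - 3 = 3$)
$\sqrt{-189 + O{\left(z \right)}} = \sqrt{-189 + 3} = \sqrt{-186} = i \sqrt{186}$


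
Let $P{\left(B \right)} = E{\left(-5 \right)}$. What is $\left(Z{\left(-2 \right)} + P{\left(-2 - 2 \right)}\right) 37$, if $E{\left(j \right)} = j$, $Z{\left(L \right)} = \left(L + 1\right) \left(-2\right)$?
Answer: $-111$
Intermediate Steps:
$Z{\left(L \right)} = -2 - 2 L$ ($Z{\left(L \right)} = \left(1 + L\right) \left(-2\right) = -2 - 2 L$)
$P{\left(B \right)} = -5$
$\left(Z{\left(-2 \right)} + P{\left(-2 - 2 \right)}\right) 37 = \left(\left(-2 - -4\right) - 5\right) 37 = \left(\left(-2 + 4\right) - 5\right) 37 = \left(2 - 5\right) 37 = \left(-3\right) 37 = -111$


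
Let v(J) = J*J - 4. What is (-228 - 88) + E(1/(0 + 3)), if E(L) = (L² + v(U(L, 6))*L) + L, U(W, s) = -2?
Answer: -2840/9 ≈ -315.56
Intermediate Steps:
v(J) = -4 + J² (v(J) = J² - 4 = -4 + J²)
E(L) = L + L² (E(L) = (L² + (-4 + (-2)²)*L) + L = (L² + (-4 + 4)*L) + L = (L² + 0*L) + L = (L² + 0) + L = L² + L = L + L²)
(-228 - 88) + E(1/(0 + 3)) = (-228 - 88) + (1 + 1/(0 + 3))/(0 + 3) = -316 + (1 + 1/3)/3 = -316 + (1 + ⅓)/3 = -316 + (⅓)*(4/3) = -316 + 4/9 = -2840/9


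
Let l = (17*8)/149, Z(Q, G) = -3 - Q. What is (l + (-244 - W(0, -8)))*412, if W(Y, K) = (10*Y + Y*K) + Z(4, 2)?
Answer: -14492924/149 ≈ -97268.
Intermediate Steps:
W(Y, K) = -7 + 10*Y + K*Y (W(Y, K) = (10*Y + Y*K) + (-3 - 1*4) = (10*Y + K*Y) + (-3 - 4) = (10*Y + K*Y) - 7 = -7 + 10*Y + K*Y)
l = 136/149 (l = 136*(1/149) = 136/149 ≈ 0.91275)
(l + (-244 - W(0, -8)))*412 = (136/149 + (-244 - (-7 + 10*0 - 8*0)))*412 = (136/149 + (-244 - (-7 + 0 + 0)))*412 = (136/149 + (-244 - 1*(-7)))*412 = (136/149 + (-244 + 7))*412 = (136/149 - 237)*412 = -35177/149*412 = -14492924/149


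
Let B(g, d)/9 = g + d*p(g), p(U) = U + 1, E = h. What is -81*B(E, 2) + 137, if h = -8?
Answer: 16175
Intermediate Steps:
E = -8
p(U) = 1 + U
B(g, d) = 9*g + 9*d*(1 + g) (B(g, d) = 9*(g + d*(1 + g)) = 9*g + 9*d*(1 + g))
-81*B(E, 2) + 137 = -81*(9*(-8) + 9*2*(1 - 8)) + 137 = -81*(-72 + 9*2*(-7)) + 137 = -81*(-72 - 126) + 137 = -81*(-198) + 137 = 16038 + 137 = 16175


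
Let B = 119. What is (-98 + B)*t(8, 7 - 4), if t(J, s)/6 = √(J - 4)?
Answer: 252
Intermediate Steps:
t(J, s) = 6*√(-4 + J) (t(J, s) = 6*√(J - 4) = 6*√(-4 + J))
(-98 + B)*t(8, 7 - 4) = (-98 + 119)*(6*√(-4 + 8)) = 21*(6*√4) = 21*(6*2) = 21*12 = 252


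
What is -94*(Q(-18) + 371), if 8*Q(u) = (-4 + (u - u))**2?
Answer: -35062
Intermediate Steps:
Q(u) = 2 (Q(u) = (-4 + (u - u))**2/8 = (-4 + 0)**2/8 = (1/8)*(-4)**2 = (1/8)*16 = 2)
-94*(Q(-18) + 371) = -94*(2 + 371) = -94*373 = -35062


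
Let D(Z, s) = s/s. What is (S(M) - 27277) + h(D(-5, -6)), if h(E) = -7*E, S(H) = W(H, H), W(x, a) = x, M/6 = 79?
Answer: -26810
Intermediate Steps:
D(Z, s) = 1
M = 474 (M = 6*79 = 474)
S(H) = H
(S(M) - 27277) + h(D(-5, -6)) = (474 - 27277) - 7*1 = -26803 - 7 = -26810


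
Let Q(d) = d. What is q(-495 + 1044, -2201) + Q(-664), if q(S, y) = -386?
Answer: -1050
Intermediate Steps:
q(-495 + 1044, -2201) + Q(-664) = -386 - 664 = -1050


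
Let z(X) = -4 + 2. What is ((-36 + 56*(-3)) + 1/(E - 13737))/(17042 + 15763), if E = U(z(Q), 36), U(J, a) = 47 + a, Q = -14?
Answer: -2785417/447919470 ≈ -0.0062186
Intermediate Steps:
z(X) = -2
E = 83 (E = 47 + 36 = 83)
((-36 + 56*(-3)) + 1/(E - 13737))/(17042 + 15763) = ((-36 + 56*(-3)) + 1/(83 - 13737))/(17042 + 15763) = ((-36 - 168) + 1/(-13654))/32805 = (-204 - 1/13654)*(1/32805) = -2785417/13654*1/32805 = -2785417/447919470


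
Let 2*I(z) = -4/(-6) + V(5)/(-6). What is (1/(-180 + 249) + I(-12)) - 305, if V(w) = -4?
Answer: -20998/69 ≈ -304.32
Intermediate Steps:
I(z) = 2/3 (I(z) = (-4/(-6) - 4/(-6))/2 = (-4*(-1/6) - 4*(-1/6))/2 = (2/3 + 2/3)/2 = (1/2)*(4/3) = 2/3)
(1/(-180 + 249) + I(-12)) - 305 = (1/(-180 + 249) + 2/3) - 305 = (1/69 + 2/3) - 305 = 47/69 - 305 = -20998/69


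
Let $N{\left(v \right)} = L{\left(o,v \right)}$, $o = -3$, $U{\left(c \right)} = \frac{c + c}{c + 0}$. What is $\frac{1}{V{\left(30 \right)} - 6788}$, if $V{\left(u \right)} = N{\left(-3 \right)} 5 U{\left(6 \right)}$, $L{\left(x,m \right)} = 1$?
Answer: $- \frac{1}{6778} \approx -0.00014754$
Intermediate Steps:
$U{\left(c \right)} = 2$ ($U{\left(c \right)} = \frac{2 c}{c} = 2$)
$N{\left(v \right)} = 1$
$V{\left(u \right)} = 10$ ($V{\left(u \right)} = 1 \cdot 5 \cdot 2 = 5 \cdot 2 = 10$)
$\frac{1}{V{\left(30 \right)} - 6788} = \frac{1}{10 - 6788} = \frac{1}{-6778} = - \frac{1}{6778}$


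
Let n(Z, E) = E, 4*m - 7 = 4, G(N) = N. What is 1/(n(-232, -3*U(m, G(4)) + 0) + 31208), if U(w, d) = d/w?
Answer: 11/343240 ≈ 3.2048e-5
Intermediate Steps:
m = 11/4 (m = 7/4 + (¼)*4 = 7/4 + 1 = 11/4 ≈ 2.7500)
1/(n(-232, -3*U(m, G(4)) + 0) + 31208) = 1/((-12/11/4 + 0) + 31208) = 1/((-12*4/11 + 0) + 31208) = 1/((-3*16/11 + 0) + 31208) = 1/((-48/11 + 0) + 31208) = 1/(-48/11 + 31208) = 1/(343240/11) = 11/343240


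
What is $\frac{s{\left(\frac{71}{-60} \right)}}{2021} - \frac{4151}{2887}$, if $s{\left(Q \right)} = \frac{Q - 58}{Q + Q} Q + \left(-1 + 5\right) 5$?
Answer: $- \frac{1010023457}{700155240} \approx -1.4426$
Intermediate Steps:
$s{\left(Q \right)} = -9 + \frac{Q}{2}$ ($s{\left(Q \right)} = \frac{-58 + Q}{2 Q} Q + 4 \cdot 5 = \left(-58 + Q\right) \frac{1}{2 Q} Q + 20 = \frac{-58 + Q}{2 Q} Q + 20 = \left(-29 + \frac{Q}{2}\right) + 20 = -9 + \frac{Q}{2}$)
$\frac{s{\left(\frac{71}{-60} \right)}}{2021} - \frac{4151}{2887} = \frac{-9 + \frac{71 \frac{1}{-60}}{2}}{2021} - \frac{4151}{2887} = \left(-9 + \frac{71 \left(- \frac{1}{60}\right)}{2}\right) \frac{1}{2021} - \frac{4151}{2887} = \left(-9 + \frac{1}{2} \left(- \frac{71}{60}\right)\right) \frac{1}{2021} - \frac{4151}{2887} = \left(-9 - \frac{71}{120}\right) \frac{1}{2021} - \frac{4151}{2887} = \left(- \frac{1151}{120}\right) \frac{1}{2021} - \frac{4151}{2887} = - \frac{1151}{242520} - \frac{4151}{2887} = - \frac{1010023457}{700155240}$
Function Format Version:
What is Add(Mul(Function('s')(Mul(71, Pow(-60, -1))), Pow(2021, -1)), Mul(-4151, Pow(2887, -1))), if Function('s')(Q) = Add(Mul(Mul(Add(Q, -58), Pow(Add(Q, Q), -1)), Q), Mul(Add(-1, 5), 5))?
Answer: Rational(-1010023457, 700155240) ≈ -1.4426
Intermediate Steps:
Function('s')(Q) = Add(-9, Mul(Rational(1, 2), Q)) (Function('s')(Q) = Add(Mul(Mul(Add(-58, Q), Pow(Mul(2, Q), -1)), Q), Mul(4, 5)) = Add(Mul(Mul(Add(-58, Q), Mul(Rational(1, 2), Pow(Q, -1))), Q), 20) = Add(Mul(Mul(Rational(1, 2), Pow(Q, -1), Add(-58, Q)), Q), 20) = Add(Add(-29, Mul(Rational(1, 2), Q)), 20) = Add(-9, Mul(Rational(1, 2), Q)))
Add(Mul(Function('s')(Mul(71, Pow(-60, -1))), Pow(2021, -1)), Mul(-4151, Pow(2887, -1))) = Add(Mul(Add(-9, Mul(Rational(1, 2), Mul(71, Pow(-60, -1)))), Pow(2021, -1)), Mul(-4151, Pow(2887, -1))) = Add(Mul(Add(-9, Mul(Rational(1, 2), Mul(71, Rational(-1, 60)))), Rational(1, 2021)), Mul(-4151, Rational(1, 2887))) = Add(Mul(Add(-9, Mul(Rational(1, 2), Rational(-71, 60))), Rational(1, 2021)), Rational(-4151, 2887)) = Add(Mul(Add(-9, Rational(-71, 120)), Rational(1, 2021)), Rational(-4151, 2887)) = Add(Mul(Rational(-1151, 120), Rational(1, 2021)), Rational(-4151, 2887)) = Add(Rational(-1151, 242520), Rational(-4151, 2887)) = Rational(-1010023457, 700155240)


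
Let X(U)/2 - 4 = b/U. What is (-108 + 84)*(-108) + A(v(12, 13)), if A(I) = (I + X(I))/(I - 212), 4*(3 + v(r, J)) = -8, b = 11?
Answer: 401761/155 ≈ 2592.0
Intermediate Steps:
X(U) = 8 + 22/U (X(U) = 8 + 2*(11/U) = 8 + 22/U)
v(r, J) = -5 (v(r, J) = -3 + (1/4)*(-8) = -3 - 2 = -5)
A(I) = (8 + I + 22/I)/(-212 + I) (A(I) = (I + (8 + 22/I))/(I - 212) = (8 + I + 22/I)/(-212 + I))
(-108 + 84)*(-108) + A(v(12, 13)) = (-108 + 84)*(-108) + (22 - 5*(8 - 5))/((-5)*(-212 - 5)) = -24*(-108) - 1/5*(22 - 5*3)/(-217) = 2592 - 1/5*(-1/217)*(22 - 15) = 2592 - 1/5*(-1/217)*7 = 2592 + 1/155 = 401761/155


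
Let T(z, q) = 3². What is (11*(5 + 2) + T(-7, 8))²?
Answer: 7396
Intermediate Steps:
T(z, q) = 9
(11*(5 + 2) + T(-7, 8))² = (11*(5 + 2) + 9)² = (11*7 + 9)² = (77 + 9)² = 86² = 7396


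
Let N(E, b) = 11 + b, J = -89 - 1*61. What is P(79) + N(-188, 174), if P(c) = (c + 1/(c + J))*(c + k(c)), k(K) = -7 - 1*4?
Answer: 394479/71 ≈ 5556.0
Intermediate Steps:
J = -150 (J = -89 - 61 = -150)
k(K) = -11 (k(K) = -7 - 4 = -11)
P(c) = (-11 + c)*(c + 1/(-150 + c)) (P(c) = (c + 1/(c - 150))*(c - 11) = (c + 1/(-150 + c))*(-11 + c) = (-11 + c)*(c + 1/(-150 + c)))
P(79) + N(-188, 174) = (-11 + 79³ - 161*79² + 1651*79)/(-150 + 79) + (11 + 174) = (-11 + 493039 - 161*6241 + 130429)/(-71) + 185 = -(-11 + 493039 - 1004801 + 130429)/71 + 185 = -1/71*(-381344) + 185 = 381344/71 + 185 = 394479/71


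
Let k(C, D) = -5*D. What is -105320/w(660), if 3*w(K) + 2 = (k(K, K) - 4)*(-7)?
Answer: -157980/11563 ≈ -13.663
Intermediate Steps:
w(K) = 26/3 + 35*K/3 (w(K) = -⅔ + ((-5*K - 4)*(-7))/3 = -⅔ + ((-4 - 5*K)*(-7))/3 = -⅔ + (28 + 35*K)/3 = -⅔ + (28/3 + 35*K/3) = 26/3 + 35*K/3)
-105320/w(660) = -105320/(26/3 + (35/3)*660) = -105320/(26/3 + 7700) = -105320/23126/3 = -105320*3/23126 = -157980/11563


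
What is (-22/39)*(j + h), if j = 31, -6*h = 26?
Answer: -1760/117 ≈ -15.043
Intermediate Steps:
h = -13/3 (h = -⅙*26 = -13/3 ≈ -4.3333)
(-22/39)*(j + h) = (-22/39)*(31 - 13/3) = -22*1/39*(80/3) = -22/39*80/3 = -1760/117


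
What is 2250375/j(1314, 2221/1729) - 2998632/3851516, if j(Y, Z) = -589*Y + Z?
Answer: -4749619498730379/1288476931519027 ≈ -3.6862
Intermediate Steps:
j(Y, Z) = Z - 589*Y
2250375/j(1314, 2221/1729) - 2998632/3851516 = 2250375/(2221/1729 - 589*1314) - 2998632/3851516 = 2250375/(2221*(1/1729) - 773946) - 2998632*1/3851516 = 2250375/(2221/1729 - 773946) - 749658/962879 = 2250375/(-1338150413/1729) - 749658/962879 = 2250375*(-1729/1338150413) - 749658/962879 = -3890898375/1338150413 - 749658/962879 = -4749619498730379/1288476931519027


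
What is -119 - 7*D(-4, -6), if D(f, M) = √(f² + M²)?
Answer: -119 - 14*√13 ≈ -169.48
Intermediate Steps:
D(f, M) = √(M² + f²)
-119 - 7*D(-4, -6) = -119 - 7*√((-6)² + (-4)²) = -119 - 7*√(36 + 16) = -119 - 14*√13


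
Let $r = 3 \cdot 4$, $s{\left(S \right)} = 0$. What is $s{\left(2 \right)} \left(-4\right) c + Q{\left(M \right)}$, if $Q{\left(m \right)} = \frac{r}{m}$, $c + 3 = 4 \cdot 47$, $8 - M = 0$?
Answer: $\frac{3}{2} \approx 1.5$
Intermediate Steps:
$M = 8$ ($M = 8 - 0 = 8 + 0 = 8$)
$c = 185$ ($c = -3 + 4 \cdot 47 = -3 + 188 = 185$)
$r = 12$
$Q{\left(m \right)} = \frac{12}{m}$
$s{\left(2 \right)} \left(-4\right) c + Q{\left(M \right)} = 0 \left(-4\right) 185 + \frac{12}{8} = 0 \cdot 185 + 12 \cdot \frac{1}{8} = 0 + \frac{3}{2} = \frac{3}{2}$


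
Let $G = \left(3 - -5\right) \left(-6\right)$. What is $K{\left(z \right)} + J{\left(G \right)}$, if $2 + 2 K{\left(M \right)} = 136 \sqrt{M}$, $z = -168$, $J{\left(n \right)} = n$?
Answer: $-49 + 136 i \sqrt{42} \approx -49.0 + 881.38 i$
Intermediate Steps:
$G = -48$ ($G = \left(3 + 5\right) \left(-6\right) = 8 \left(-6\right) = -48$)
$K{\left(M \right)} = -1 + 68 \sqrt{M}$ ($K{\left(M \right)} = -1 + \frac{136 \sqrt{M}}{2} = -1 + 68 \sqrt{M}$)
$K{\left(z \right)} + J{\left(G \right)} = \left(-1 + 68 \sqrt{-168}\right) - 48 = \left(-1 + 68 \cdot 2 i \sqrt{42}\right) - 48 = \left(-1 + 136 i \sqrt{42}\right) - 48 = -49 + 136 i \sqrt{42}$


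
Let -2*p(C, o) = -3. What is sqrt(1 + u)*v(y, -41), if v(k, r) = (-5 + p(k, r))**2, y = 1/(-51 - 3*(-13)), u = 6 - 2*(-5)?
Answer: 49*sqrt(17)/4 ≈ 50.508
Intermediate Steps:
p(C, o) = 3/2 (p(C, o) = -1/2*(-3) = 3/2)
u = 16 (u = 6 + 10 = 16)
y = -1/12 (y = 1/(-51 + 39) = 1/(-12) = -1/12 ≈ -0.083333)
v(k, r) = 49/4 (v(k, r) = (-5 + 3/2)**2 = (-7/2)**2 = 49/4)
sqrt(1 + u)*v(y, -41) = sqrt(1 + 16)*(49/4) = sqrt(17)*(49/4) = 49*sqrt(17)/4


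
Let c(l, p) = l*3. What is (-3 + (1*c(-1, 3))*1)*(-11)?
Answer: 66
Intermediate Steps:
c(l, p) = 3*l
(-3 + (1*c(-1, 3))*1)*(-11) = (-3 + (1*(3*(-1)))*1)*(-11) = (-3 + (1*(-3))*1)*(-11) = (-3 - 3*1)*(-11) = (-3 - 3)*(-11) = -6*(-11) = 66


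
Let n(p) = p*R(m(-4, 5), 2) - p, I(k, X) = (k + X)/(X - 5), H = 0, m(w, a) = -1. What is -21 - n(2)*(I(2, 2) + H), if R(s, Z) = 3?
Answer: -47/3 ≈ -15.667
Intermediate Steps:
I(k, X) = (X + k)/(-5 + X)
n(p) = 2*p (n(p) = p*3 - p = 3*p - p = 2*p)
-21 - n(2)*(I(2, 2) + H) = -21 - 2*2*((2 + 2)/(-5 + 2) + 0) = -21 - 4*(4/(-3) + 0) = -21 - 4*(-⅓*4 + 0) = -21 - 4*(-4/3 + 0) = -21 - 4*(-4)/3 = -21 - 1*(-16/3) = -21 + 16/3 = -47/3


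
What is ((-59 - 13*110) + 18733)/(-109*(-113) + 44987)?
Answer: 4311/14326 ≈ 0.30092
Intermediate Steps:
((-59 - 13*110) + 18733)/(-109*(-113) + 44987) = ((-59 - 1430) + 18733)/(12317 + 44987) = (-1489 + 18733)/57304 = 17244*(1/57304) = 4311/14326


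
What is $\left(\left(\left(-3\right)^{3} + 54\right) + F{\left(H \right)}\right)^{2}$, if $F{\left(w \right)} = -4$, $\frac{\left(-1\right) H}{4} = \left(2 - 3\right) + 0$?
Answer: $529$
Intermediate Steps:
$H = 4$ ($H = - 4 \left(\left(2 - 3\right) + 0\right) = - 4 \left(-1 + 0\right) = \left(-4\right) \left(-1\right) = 4$)
$\left(\left(\left(-3\right)^{3} + 54\right) + F{\left(H \right)}\right)^{2} = \left(\left(\left(-3\right)^{3} + 54\right) - 4\right)^{2} = \left(\left(-27 + 54\right) - 4\right)^{2} = \left(27 - 4\right)^{2} = 23^{2} = 529$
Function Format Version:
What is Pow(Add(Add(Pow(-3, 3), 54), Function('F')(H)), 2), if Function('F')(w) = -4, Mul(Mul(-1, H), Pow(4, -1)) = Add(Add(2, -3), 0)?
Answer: 529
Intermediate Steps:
H = 4 (H = Mul(-4, Add(Add(2, -3), 0)) = Mul(-4, Add(-1, 0)) = Mul(-4, -1) = 4)
Pow(Add(Add(Pow(-3, 3), 54), Function('F')(H)), 2) = Pow(Add(Add(Pow(-3, 3), 54), -4), 2) = Pow(Add(Add(-27, 54), -4), 2) = Pow(Add(27, -4), 2) = Pow(23, 2) = 529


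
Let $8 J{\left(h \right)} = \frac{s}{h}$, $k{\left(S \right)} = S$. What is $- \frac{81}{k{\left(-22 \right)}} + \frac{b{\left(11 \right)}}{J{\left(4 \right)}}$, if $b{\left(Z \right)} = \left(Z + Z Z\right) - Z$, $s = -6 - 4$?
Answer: $- \frac{42187}{110} \approx -383.52$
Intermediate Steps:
$s = -10$
$J{\left(h \right)} = - \frac{5}{4 h}$ ($J{\left(h \right)} = \frac{\left(-10\right) \frac{1}{h}}{8} = - \frac{5}{4 h}$)
$b{\left(Z \right)} = Z^{2}$ ($b{\left(Z \right)} = \left(Z + Z^{2}\right) - Z = Z^{2}$)
$- \frac{81}{k{\left(-22 \right)}} + \frac{b{\left(11 \right)}}{J{\left(4 \right)}} = - \frac{81}{-22} + \frac{11^{2}}{\left(- \frac{5}{4}\right) \frac{1}{4}} = \left(-81\right) \left(- \frac{1}{22}\right) + \frac{121}{\left(- \frac{5}{4}\right) \frac{1}{4}} = \frac{81}{22} + \frac{121}{- \frac{5}{16}} = \frac{81}{22} + 121 \left(- \frac{16}{5}\right) = \frac{81}{22} - \frac{1936}{5} = - \frac{42187}{110}$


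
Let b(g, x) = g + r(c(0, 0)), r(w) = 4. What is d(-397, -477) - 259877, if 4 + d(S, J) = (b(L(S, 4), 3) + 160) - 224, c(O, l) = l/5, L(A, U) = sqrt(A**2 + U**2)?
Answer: -259941 + 5*sqrt(6305) ≈ -2.5954e+5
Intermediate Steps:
c(O, l) = l/5 (c(O, l) = l*(1/5) = l/5)
b(g, x) = 4 + g (b(g, x) = g + 4 = 4 + g)
d(S, J) = -64 + sqrt(16 + S**2) (d(S, J) = -4 + (((4 + sqrt(S**2 + 4**2)) + 160) - 224) = -4 + (((4 + sqrt(S**2 + 16)) + 160) - 224) = -4 + (((4 + sqrt(16 + S**2)) + 160) - 224) = -4 + ((164 + sqrt(16 + S**2)) - 224) = -4 + (-60 + sqrt(16 + S**2)) = -64 + sqrt(16 + S**2))
d(-397, -477) - 259877 = (-64 + sqrt(16 + (-397)**2)) - 259877 = (-64 + sqrt(16 + 157609)) - 259877 = (-64 + sqrt(157625)) - 259877 = (-64 + 5*sqrt(6305)) - 259877 = -259941 + 5*sqrt(6305)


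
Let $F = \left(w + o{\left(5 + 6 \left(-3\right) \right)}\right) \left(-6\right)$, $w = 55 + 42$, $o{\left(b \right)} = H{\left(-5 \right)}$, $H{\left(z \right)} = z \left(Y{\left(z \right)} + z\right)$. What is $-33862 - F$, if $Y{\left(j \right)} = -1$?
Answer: $-33100$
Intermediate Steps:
$H{\left(z \right)} = z \left(-1 + z\right)$
$o{\left(b \right)} = 30$ ($o{\left(b \right)} = - 5 \left(-1 - 5\right) = \left(-5\right) \left(-6\right) = 30$)
$w = 97$
$F = -762$ ($F = \left(97 + 30\right) \left(-6\right) = 127 \left(-6\right) = -762$)
$-33862 - F = -33862 - -762 = -33862 + 762 = -33100$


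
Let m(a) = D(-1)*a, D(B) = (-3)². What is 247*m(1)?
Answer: 2223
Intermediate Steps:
D(B) = 9
m(a) = 9*a
247*m(1) = 247*(9*1) = 247*9 = 2223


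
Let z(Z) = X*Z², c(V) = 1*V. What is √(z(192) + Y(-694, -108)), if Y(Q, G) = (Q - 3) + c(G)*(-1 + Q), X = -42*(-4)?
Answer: √6267515 ≈ 2503.5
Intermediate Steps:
X = 168
c(V) = V
z(Z) = 168*Z²
Y(Q, G) = -3 + Q + G*(-1 + Q) (Y(Q, G) = (Q - 3) + G*(-1 + Q) = (-3 + Q) + G*(-1 + Q) = -3 + Q + G*(-1 + Q))
√(z(192) + Y(-694, -108)) = √(168*192² + (-3 - 694 - 1*(-108) - 108*(-694))) = √(168*36864 + (-3 - 694 + 108 + 74952)) = √(6193152 + 74363) = √6267515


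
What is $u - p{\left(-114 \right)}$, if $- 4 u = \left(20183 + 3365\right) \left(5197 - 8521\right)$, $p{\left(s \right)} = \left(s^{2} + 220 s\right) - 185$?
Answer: $19580657$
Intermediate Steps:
$p{\left(s \right)} = -185 + s^{2} + 220 s$
$u = 19568388$ ($u = - \frac{\left(20183 + 3365\right) \left(5197 - 8521\right)}{4} = - \frac{23548 \left(-3324\right)}{4} = \left(- \frac{1}{4}\right) \left(-78273552\right) = 19568388$)
$u - p{\left(-114 \right)} = 19568388 - \left(-185 + \left(-114\right)^{2} + 220 \left(-114\right)\right) = 19568388 - \left(-185 + 12996 - 25080\right) = 19568388 - -12269 = 19568388 + 12269 = 19580657$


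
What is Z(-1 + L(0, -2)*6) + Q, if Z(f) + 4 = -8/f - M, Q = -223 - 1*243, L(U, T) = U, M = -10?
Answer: -452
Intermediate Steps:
Q = -466 (Q = -223 - 243 = -466)
Z(f) = 6 - 8/f (Z(f) = -4 + (-8/f - 1*(-10)) = -4 + (-8/f + 10) = -4 + (10 - 8/f) = 6 - 8/f)
Z(-1 + L(0, -2)*6) + Q = (6 - 8/(-1 + 0*6)) - 466 = (6 - 8/(-1 + 0)) - 466 = (6 - 8/(-1)) - 466 = (6 - 8*(-1)) - 466 = (6 + 8) - 466 = 14 - 466 = -452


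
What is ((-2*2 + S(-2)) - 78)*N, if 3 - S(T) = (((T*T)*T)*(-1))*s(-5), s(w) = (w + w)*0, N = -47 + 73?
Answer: -2054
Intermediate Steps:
N = 26
s(w) = 0 (s(w) = (2*w)*0 = 0)
S(T) = 3 (S(T) = 3 - ((T*T)*T)*(-1)*0 = 3 - (T²*T)*(-1)*0 = 3 - T³*(-1)*0 = 3 - (-T³)*0 = 3 - 1*0 = 3 + 0 = 3)
((-2*2 + S(-2)) - 78)*N = ((-2*2 + 3) - 78)*26 = ((-4 + 3) - 78)*26 = (-1 - 78)*26 = -79*26 = -2054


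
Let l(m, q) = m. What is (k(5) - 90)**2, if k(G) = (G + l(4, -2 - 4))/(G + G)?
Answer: 793881/100 ≈ 7938.8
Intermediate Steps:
k(G) = (4 + G)/(2*G) (k(G) = (G + 4)/(G + G) = (4 + G)/((2*G)) = (4 + G)*(1/(2*G)) = (4 + G)/(2*G))
(k(5) - 90)**2 = ((1/2)*(4 + 5)/5 - 90)**2 = ((1/2)*(1/5)*9 - 90)**2 = (9/10 - 90)**2 = (-891/10)**2 = 793881/100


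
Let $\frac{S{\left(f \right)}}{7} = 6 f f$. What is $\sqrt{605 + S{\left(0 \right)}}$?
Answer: $11 \sqrt{5} \approx 24.597$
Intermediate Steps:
$S{\left(f \right)} = 42 f^{2}$ ($S{\left(f \right)} = 7 \cdot 6 f f = 7 \cdot 6 f^{2} = 42 f^{2}$)
$\sqrt{605 + S{\left(0 \right)}} = \sqrt{605 + 42 \cdot 0^{2}} = \sqrt{605 + 42 \cdot 0} = \sqrt{605 + 0} = \sqrt{605} = 11 \sqrt{5}$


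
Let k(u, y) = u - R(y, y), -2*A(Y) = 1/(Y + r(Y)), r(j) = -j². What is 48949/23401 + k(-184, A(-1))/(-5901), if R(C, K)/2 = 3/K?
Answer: 5994193/2818149 ≈ 2.1270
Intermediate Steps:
R(C, K) = 6/K (R(C, K) = 2*(3/K) = 6/K)
A(Y) = -1/(2*(Y - Y²))
k(u, y) = u - 6/y
48949/23401 + k(-184, A(-1))/(-5901) = 48949/23401 + (-184 - 6/((½)/(-1*(-1 - 1))))/(-5901) = 48949*(1/23401) + (-184 - 6/((½)*(-1)/(-2)))*(-1/5901) = 48949/23401 + (-184 - 6/((½)*(-1)*(-½)))*(-1/5901) = 48949/23401 + (-184 - 6/¼)*(-1/5901) = 48949/23401 + (-184 - 6*4)*(-1/5901) = 48949/23401 + (-184 - 24)*(-1/5901) = 48949/23401 - 208*(-1/5901) = 48949/23401 + 208/5901 = 5994193/2818149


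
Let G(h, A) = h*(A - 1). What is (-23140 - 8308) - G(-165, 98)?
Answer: -15443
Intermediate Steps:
G(h, A) = h*(-1 + A)
(-23140 - 8308) - G(-165, 98) = (-23140 - 8308) - (-165)*(-1 + 98) = -31448 - (-165)*97 = -31448 - 1*(-16005) = -31448 + 16005 = -15443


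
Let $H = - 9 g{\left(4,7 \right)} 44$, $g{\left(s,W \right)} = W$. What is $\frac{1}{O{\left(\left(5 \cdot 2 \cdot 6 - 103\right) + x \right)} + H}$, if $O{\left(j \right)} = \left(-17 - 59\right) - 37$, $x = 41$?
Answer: $- \frac{1}{2885} \approx -0.00034662$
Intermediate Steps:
$O{\left(j \right)} = -113$ ($O{\left(j \right)} = -76 - 37 = -113$)
$H = -2772$ ($H = \left(-9\right) 7 \cdot 44 = \left(-63\right) 44 = -2772$)
$\frac{1}{O{\left(\left(5 \cdot 2 \cdot 6 - 103\right) + x \right)} + H} = \frac{1}{-113 - 2772} = \frac{1}{-2885} = - \frac{1}{2885}$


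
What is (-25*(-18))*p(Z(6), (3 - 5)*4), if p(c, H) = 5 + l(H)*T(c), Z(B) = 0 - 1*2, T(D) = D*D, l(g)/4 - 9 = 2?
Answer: 81450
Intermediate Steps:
l(g) = 44 (l(g) = 36 + 4*2 = 36 + 8 = 44)
T(D) = D²
Z(B) = -2 (Z(B) = 0 - 2 = -2)
p(c, H) = 5 + 44*c²
(-25*(-18))*p(Z(6), (3 - 5)*4) = (-25*(-18))*(5 + 44*(-2)²) = 450*(5 + 44*4) = 450*(5 + 176) = 450*181 = 81450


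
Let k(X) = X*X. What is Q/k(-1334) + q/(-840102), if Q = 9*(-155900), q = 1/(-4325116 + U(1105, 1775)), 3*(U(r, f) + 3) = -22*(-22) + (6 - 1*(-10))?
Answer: -1274506272654337061/1616460184263739682 ≈ -0.78846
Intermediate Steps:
k(X) = X²
U(r, f) = 491/3 (U(r, f) = -3 + (-22*(-22) + (6 - 1*(-10)))/3 = -3 + (484 + (6 + 10))/3 = -3 + (484 + 16)/3 = -3 + (⅓)*500 = -3 + 500/3 = 491/3)
q = -3/12974857 (q = 1/(-4325116 + 491/3) = 1/(-12974857/3) = -3/12974857 ≈ -2.3122e-7)
Q = -1403100
Q/k(-1334) + q/(-840102) = -1403100/((-1334)²) - 3/12974857/(-840102) = -1403100/1779556 - 3/12974857*(-1/840102) = -1403100*1/1779556 + 1/3633401105138 = -350775/444889 + 1/3633401105138 = -1274506272654337061/1616460184263739682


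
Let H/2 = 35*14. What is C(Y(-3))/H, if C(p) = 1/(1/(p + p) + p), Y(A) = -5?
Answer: -1/4998 ≈ -0.00020008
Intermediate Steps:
C(p) = 1/(p + 1/(2*p)) (C(p) = 1/(1/(2*p) + p) = 1/(p + 1/(2*p)))
H = 980 (H = 2*(35*14) = 2*490 = 980)
C(Y(-3))/H = (2*(-5)/(1 + 2*(-5)²))/980 = (2*(-5)/(1 + 2*25))*(1/980) = (2*(-5)/(1 + 50))*(1/980) = (2*(-5)/51)*(1/980) = (2*(-5)*(1/51))*(1/980) = -10/51*1/980 = -1/4998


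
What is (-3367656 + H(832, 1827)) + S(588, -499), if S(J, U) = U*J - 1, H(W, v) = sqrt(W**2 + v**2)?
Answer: -3661069 + sqrt(4030153) ≈ -3.6591e+6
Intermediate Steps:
S(J, U) = -1 + J*U (S(J, U) = J*U - 1 = -1 + J*U)
(-3367656 + H(832, 1827)) + S(588, -499) = (-3367656 + sqrt(832**2 + 1827**2)) + (-1 + 588*(-499)) = (-3367656 + sqrt(692224 + 3337929)) + (-1 - 293412) = (-3367656 + sqrt(4030153)) - 293413 = -3661069 + sqrt(4030153)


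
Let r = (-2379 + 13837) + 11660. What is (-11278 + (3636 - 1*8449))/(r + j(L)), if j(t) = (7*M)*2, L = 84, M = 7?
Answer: -16091/23216 ≈ -0.69310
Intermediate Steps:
j(t) = 98 (j(t) = (7*7)*2 = 49*2 = 98)
r = 23118 (r = 11458 + 11660 = 23118)
(-11278 + (3636 - 1*8449))/(r + j(L)) = (-11278 + (3636 - 1*8449))/(23118 + 98) = (-11278 + (3636 - 8449))/23216 = (-11278 - 4813)*(1/23216) = -16091*1/23216 = -16091/23216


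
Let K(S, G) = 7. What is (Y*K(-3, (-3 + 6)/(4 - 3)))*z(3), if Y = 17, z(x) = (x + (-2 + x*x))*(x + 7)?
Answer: 11900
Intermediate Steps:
z(x) = (7 + x)*(-2 + x + x**2) (z(x) = (x + (-2 + x**2))*(7 + x) = (-2 + x + x**2)*(7 + x) = (7 + x)*(-2 + x + x**2))
(Y*K(-3, (-3 + 6)/(4 - 3)))*z(3) = (17*7)*(-14 + 3**3 + 5*3 + 8*3**2) = 119*(-14 + 27 + 15 + 8*9) = 119*(-14 + 27 + 15 + 72) = 119*100 = 11900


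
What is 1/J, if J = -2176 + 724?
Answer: -1/1452 ≈ -0.00068871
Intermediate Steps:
J = -1452
1/J = 1/(-1452) = -1/1452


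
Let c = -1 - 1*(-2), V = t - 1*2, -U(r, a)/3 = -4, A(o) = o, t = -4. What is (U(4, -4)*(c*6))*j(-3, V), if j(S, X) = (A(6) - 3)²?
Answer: 648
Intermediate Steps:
U(r, a) = 12 (U(r, a) = -3*(-4) = 12)
V = -6 (V = -4 - 1*2 = -4 - 2 = -6)
c = 1 (c = -1 + 2 = 1)
j(S, X) = 9 (j(S, X) = (6 - 3)² = 3² = 9)
(U(4, -4)*(c*6))*j(-3, V) = (12*(1*6))*9 = (12*6)*9 = 72*9 = 648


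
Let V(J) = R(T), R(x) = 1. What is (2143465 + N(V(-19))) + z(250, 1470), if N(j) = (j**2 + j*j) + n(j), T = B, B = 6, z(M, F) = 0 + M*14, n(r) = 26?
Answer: 2146993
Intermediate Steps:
z(M, F) = 14*M (z(M, F) = 0 + 14*M = 14*M)
T = 6
V(J) = 1
N(j) = 26 + 2*j**2 (N(j) = (j**2 + j*j) + 26 = (j**2 + j**2) + 26 = 2*j**2 + 26 = 26 + 2*j**2)
(2143465 + N(V(-19))) + z(250, 1470) = (2143465 + (26 + 2*1**2)) + 14*250 = (2143465 + (26 + 2*1)) + 3500 = (2143465 + (26 + 2)) + 3500 = (2143465 + 28) + 3500 = 2143493 + 3500 = 2146993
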